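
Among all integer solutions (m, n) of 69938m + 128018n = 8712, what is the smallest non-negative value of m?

185

Euclid: 128018 = 1·69938 + 58080; 69938 = 1·58080 + 11858; 58080 = 4·11858 + 10648; 11858 = 1·10648 + 1210; 10648 = 8·1210 + 968; 1210 = 1·968 + 242; 968 = 4·242 + 0 → gcd = 242; 8712 = 242·36.
Back-substitution yields 69938·(108) + 128018·(-59) = 242, so one solution is m = 108·36 = 3888, n = -59·36 = -2124.
Solutions in m differ by 128018/242 = 529; the one in [0, 529) is 3888 mod 529 = 185.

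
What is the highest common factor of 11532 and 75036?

11532 = 2² · 3 · 31²
75036 = 2² · 3 · 13² · 37
Common: 2² · 3 = 12

12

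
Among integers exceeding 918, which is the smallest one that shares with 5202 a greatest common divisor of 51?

969

gcd(x, 5202) = 51 forces 51 | x; write x = 51s. Then gcd(51s, 51·102) = 51·gcd(s, 102), so need gcd(s, 102) = 1.
51s > 918 gives s ≥ 19. The least s ≥ 19 coprime to 102 is 19, so x = 51·19 = 969.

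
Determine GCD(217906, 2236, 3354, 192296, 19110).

gcd(217906, 2236): 217906 = 97·2236 + 1014; 2236 = 2·1014 + 208; 1014 = 4·208 + 182; 208 = 1·182 + 26; 182 = 7·26 + 0 → 26
gcd(26, 3354): 3354 = 129·26 + 0 → 26
gcd(26, 192296): 192296 = 7396·26 + 0 → 26
gcd(26, 19110): 19110 = 735·26 + 0 → 26

26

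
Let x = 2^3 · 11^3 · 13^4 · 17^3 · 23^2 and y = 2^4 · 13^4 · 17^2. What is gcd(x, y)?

66033032

min exponent per shared prime: 2^3 · 13^4 · 17^2 = 66033032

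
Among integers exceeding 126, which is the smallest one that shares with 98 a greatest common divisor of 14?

140

98 = 14·7. Any a with gcd(a, 98) = 14 is a multiple of 14, say 14s, with s coprime to 7.
Need s > 126/14, so s ≥ 10. First s ≥ 10 with gcd(s, 7) = 1 is s = 10. Thus a = 14·10 = 140.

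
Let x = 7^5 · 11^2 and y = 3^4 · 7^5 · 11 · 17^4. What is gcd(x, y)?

184877

min exponent per shared prime: 7^5 · 11 = 184877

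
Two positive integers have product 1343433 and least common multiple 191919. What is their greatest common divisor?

7

gcd·lcm = product, so gcd = 1343433/191919 = 7.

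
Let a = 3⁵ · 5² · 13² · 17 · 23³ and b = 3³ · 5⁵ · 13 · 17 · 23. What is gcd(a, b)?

min exponent per shared prime: 3³ · 5² · 13 · 17 · 23 = 3431025

3431025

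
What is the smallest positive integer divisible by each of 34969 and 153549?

44375661

gcd first: 153549 = 4·34969 + 13673; 34969 = 2·13673 + 7623; 13673 = 1·7623 + 6050; 7623 = 1·6050 + 1573; 6050 = 3·1573 + 1331; 1573 = 1·1331 + 242; 1331 = 5·242 + 121; 242 = 2·121 + 0 → gcd = 121
lcm = 34969·153549/gcd = 5369454981/121 = 44375661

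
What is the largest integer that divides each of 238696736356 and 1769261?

Euclid: 238696736356 = 134913·1769261 + 427063; 1769261 = 4·427063 + 61009; 427063 = 7·61009 + 0. Last nonzero remainder: 61009.

61009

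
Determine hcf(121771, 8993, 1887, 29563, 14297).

gcd(121771, 8993): 121771 = 13·8993 + 4862; 8993 = 1·4862 + 4131; 4862 = 1·4131 + 731; 4131 = 5·731 + 476; 731 = 1·476 + 255; 476 = 1·255 + 221; 255 = 1·221 + 34; 221 = 6·34 + 17; 34 = 2·17 + 0 → 17
gcd(17, 1887): 1887 = 111·17 + 0 → 17
gcd(17, 29563): 29563 = 1739·17 + 0 → 17
gcd(17, 14297): 14297 = 841·17 + 0 → 17

17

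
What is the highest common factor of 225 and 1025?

225 = 3² · 5²
1025 = 5² · 41
Common: 5² = 25

25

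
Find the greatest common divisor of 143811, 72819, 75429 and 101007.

261

gcd(143811, 72819): 143811 = 1·72819 + 70992; 72819 = 1·70992 + 1827; 70992 = 38·1827 + 1566; 1827 = 1·1566 + 261; 1566 = 6·261 + 0 → 261
gcd(261, 75429): 75429 = 289·261 + 0 → 261
gcd(261, 101007): 101007 = 387·261 + 0 → 261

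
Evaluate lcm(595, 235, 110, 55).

615230

595 = 5 · 7 · 17; 235 = 5 · 47; 110 = 2 · 5 · 11; 55 = 5 · 11
lcm takes max exponent of each prime: 2 · 5 · 7 · 11 · 17 · 47 = 615230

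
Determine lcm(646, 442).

8398

gcd first: 646 = 1·442 + 204; 442 = 2·204 + 34; 204 = 6·34 + 0 → gcd = 34
lcm = 646·442/gcd = 285532/34 = 8398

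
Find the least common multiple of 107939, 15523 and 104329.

1341357953

107939 = 13 · 19² · 23; 15523 = 19² · 43; 104329 = 17² · 19²
lcm takes max exponent of each prime: 13 · 17² · 19² · 23 · 43 = 1341357953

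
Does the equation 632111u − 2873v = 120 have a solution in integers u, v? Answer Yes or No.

By Bézout, 632111u − 2873v = 120 has integer solutions iff gcd(632111, 2873) | 120.
Euclid: 632111 = 220·2873 + 51; 2873 = 56·51 + 17; 51 = 3·17 + 0. gcd = 17; 120 mod 17 = 1. No.

No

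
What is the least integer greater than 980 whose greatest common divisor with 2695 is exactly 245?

2695 = 245·11. Any t with gcd(t, 2695) = 245 is a multiple of 245, say 245s, with s coprime to 11.
Need s > 980/245, so s ≥ 5. First s ≥ 5 with gcd(s, 11) = 1 is s = 5. Thus t = 245·5 = 1225.

1225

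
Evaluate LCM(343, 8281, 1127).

1333241

343 = 7³; 8281 = 7² · 13²; 1127 = 7² · 23
lcm takes max exponent of each prime: 7³ · 13² · 23 = 1333241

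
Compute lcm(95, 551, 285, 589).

256215

95 = 5 · 19; 551 = 19 · 29; 285 = 3 · 5 · 19; 589 = 19 · 31
lcm takes max exponent of each prime: 3 · 5 · 19 · 29 · 31 = 256215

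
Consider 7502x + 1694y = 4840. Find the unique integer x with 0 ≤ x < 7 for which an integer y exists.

2

Reduce mod 1694: 7502x ≡ 4840 (mod 1694). With g = gcd(7502, 1694) = 242 dividing 4840, divide through: 31x ≡ 20 (mod 7).
Since gcd(31, 7) = 1, x ≡ 20·(31)⁻¹ ≡ 2 (mod 7). Smallest non-negative: 2.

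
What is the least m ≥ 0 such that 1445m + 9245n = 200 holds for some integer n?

Euclid: 9245 = 6·1445 + 575; 1445 = 2·575 + 295; 575 = 1·295 + 280; 295 = 1·280 + 15; 280 = 18·15 + 10; 15 = 1·10 + 5; 10 = 2·5 + 0 → gcd = 5; 200 = 5·40.
Back-substitution yields 1445·(627) + 9245·(-98) = 5, so one solution is m = 627·40 = 25080, n = -98·40 = -3920.
Solutions in m differ by 9245/5 = 1849; the one in [0, 1849) is 25080 mod 1849 = 1043.

1043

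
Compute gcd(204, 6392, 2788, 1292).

gcd(204, 6392): 6392 = 31·204 + 68; 204 = 3·68 + 0 → 68
gcd(68, 2788): 2788 = 41·68 + 0 → 68
gcd(68, 1292): 1292 = 19·68 + 0 → 68

68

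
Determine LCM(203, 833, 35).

203 = 7 · 29; 833 = 7² · 17; 35 = 5 · 7
lcm takes max exponent of each prime: 5 · 7² · 17 · 29 = 120785

120785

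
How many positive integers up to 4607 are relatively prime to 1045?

1045 = 5·11·19. Inclusion–exclusion on these primes:
4607 − ⌊4607/5⌋ − ⌊4607/11⌋ − ⌊4607/19⌋ + ⌊4607/55⌋ + ⌊4607/95⌋ + ⌊4607/209⌋ − ⌊4607/1045⌋ = 3175

3175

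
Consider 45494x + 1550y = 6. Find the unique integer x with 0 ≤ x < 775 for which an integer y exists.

gcd(45494, 1550) = 2 (Euclid: 45494 = 29·1550 + 544; 1550 = 2·544 + 462; 544 = 1·462 + 82; 462 = 5·82 + 52; 82 = 1·52 + 30; 52 = 1·30 + 22; 30 = 1·22 + 8; 22 = 2·8 + 6; 8 = 1·6 + 2; 6 = 3·2 + 0), and 2 | 6.
Extended Euclid: 45494·(208) + 1550·(-6105) = 2. Scale by 3: x₀ = 624.
General solution x = x₀ + 775t; reducing mod 775 gives x = 624 (and y = -18315).

624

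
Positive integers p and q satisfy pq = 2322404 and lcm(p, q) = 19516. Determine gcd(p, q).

119

gcd·lcm = product, so gcd = 2322404/19516 = 119.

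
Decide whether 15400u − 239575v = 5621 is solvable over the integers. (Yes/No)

No

By Bézout, 15400u − 239575v = 5621 has integer solutions iff gcd(15400, 239575) | 5621.
Euclid: 239575 = 15·15400 + 8575; 15400 = 1·8575 + 6825; 8575 = 1·6825 + 1750; 6825 = 3·1750 + 1575; 1750 = 1·1575 + 175; 1575 = 9·175 + 0. gcd = 175; 5621 mod 175 = 21. No.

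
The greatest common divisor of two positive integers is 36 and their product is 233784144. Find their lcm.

6494004

Since gcd(p,q)·lcm(p,q) = pq, lcm = 233784144/36 = 6494004.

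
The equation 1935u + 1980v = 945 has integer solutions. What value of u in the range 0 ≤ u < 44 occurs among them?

23

Euclid: 1980 = 1·1935 + 45; 1935 = 43·45 + 0 → gcd = 45; 945 = 45·21.
Back-substitution yields 1935·(-1) + 1980·(1) = 45, so one solution is u = -1·21 = -21, v = 1·21 = 21.
Solutions in u differ by 1980/45 = 44; the one in [0, 44) is -21 mod 44 = 23.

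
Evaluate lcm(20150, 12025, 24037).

20150 = 2 · 5² · 13 · 31; 12025 = 5² · 13 · 37; 24037 = 13 · 43²
lcm takes max exponent of each prime: 2 · 5² · 13 · 31 · 37 · 43² = 1378521950

1378521950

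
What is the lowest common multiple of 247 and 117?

2223

gcd first: 247 = 2·117 + 13; 117 = 9·13 + 0 → gcd = 13
lcm = 247·117/gcd = 28899/13 = 2223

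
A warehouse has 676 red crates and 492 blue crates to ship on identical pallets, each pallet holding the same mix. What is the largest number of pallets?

4

676 = 2² · 13²
492 = 2² · 3 · 41
Common: 2² = 4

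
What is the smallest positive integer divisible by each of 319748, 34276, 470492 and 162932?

lcm(319748, 34276) = 319748·34276/gcd = 10959682448/44 = 249083692
lcm(249083692, 470492) = 249083692·470492/gcd = 117191884416464/44 = 2663451918556
lcm(2663451918556, 162932) = 2663451918556·162932/gcd = 433961547994166192/44 = 9862762454412868

9862762454412868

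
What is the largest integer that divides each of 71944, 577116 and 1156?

gcd(71944, 577116): 577116 = 8·71944 + 1564; 71944 = 46·1564 + 0 → 1564
gcd(1564, 1156): 1564 = 1·1156 + 408; 1156 = 2·408 + 340; 408 = 1·340 + 68; 340 = 5·68 + 0 → 68

68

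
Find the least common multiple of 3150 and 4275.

gcd first: 4275 = 1·3150 + 1125; 3150 = 2·1125 + 900; 1125 = 1·900 + 225; 900 = 4·225 + 0 → gcd = 225
lcm = 3150·4275/gcd = 13466250/225 = 59850

59850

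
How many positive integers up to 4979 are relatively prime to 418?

2145

Prime factors of 418: 2, 11, 19. Count integers ≤ 4979 divisible by none of them.
By inclusion–exclusion: 4979 − ⌊4979/2⌋ − ⌊4979/11⌋ − ⌊4979/19⌋ + ⌊4979/22⌋ + ⌊4979/38⌋ + ⌊4979/209⌋ − ⌊4979/418⌋ = 2145.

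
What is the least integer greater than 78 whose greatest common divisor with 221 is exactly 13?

91

Multiples of 13 above 78: 13·7, 13·8, … . Need the cofactor coprime to 221/13 = 17.
Checking s = 7, 8, … the first with gcd(s, 17) = 1 is s = 7, giving 91.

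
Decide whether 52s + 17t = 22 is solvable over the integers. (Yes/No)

Yes

gcd(52, 17): 52 = 3·17 + 1; 17 = 17·1 + 0 → 1
1 divides 22, so a solution exists.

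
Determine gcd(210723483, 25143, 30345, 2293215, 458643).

210723483 = 3 · 17⁴ · 29²; 25143 = 3 · 17² · 29; 30345 = 3 · 5 · 7 · 17²; 2293215 = 3 · 5 · 17² · 23²; 458643 = 3 · 17² · 23²
gcd takes min exponent of each prime: 3 · 17² = 867

867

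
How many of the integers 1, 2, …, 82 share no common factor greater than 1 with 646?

37

Prime factors of 646: 2, 17, 19. Count integers ≤ 82 divisible by none of them.
By inclusion–exclusion: 82 − ⌊82/2⌋ − ⌊82/17⌋ − ⌊82/19⌋ + ⌊82/34⌋ + ⌊82/38⌋ + ⌊82/323⌋ − ⌊82/646⌋ = 37.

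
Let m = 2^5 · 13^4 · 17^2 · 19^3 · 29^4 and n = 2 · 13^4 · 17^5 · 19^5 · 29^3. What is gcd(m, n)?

2761569924018958

min exponent per shared prime: 2 · 13^4 · 17^2 · 19^3 · 29^3 = 2761569924018958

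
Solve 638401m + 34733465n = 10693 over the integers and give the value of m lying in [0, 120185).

52938

Reduce mod 34733465: 638401m ≡ 10693 (mod 34733465). With g = gcd(638401, 34733465) = 289 dividing 10693, divide through: 2209m ≡ 37 (mod 120185).
Since gcd(2209, 120185) = 1, m ≡ 37·(2209)⁻¹ ≡ 52938 (mod 120185). Smallest non-negative: 52938.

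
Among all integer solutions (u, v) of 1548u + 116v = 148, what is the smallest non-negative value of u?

gcd(1548, 116) = 4 (Euclid: 1548 = 13·116 + 40; 116 = 2·40 + 36; 40 = 1·36 + 4; 36 = 9·4 + 0), and 4 | 148.
Extended Euclid: 1548·(3) + 116·(-40) = 4. Scale by 37: u₀ = 111.
General solution u = u₀ + 29t; reducing mod 29 gives u = 24 (and v = -319).

24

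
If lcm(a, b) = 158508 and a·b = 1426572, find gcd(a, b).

gcd·lcm = product, so gcd = 1426572/158508 = 9.

9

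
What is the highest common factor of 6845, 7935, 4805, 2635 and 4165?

gcd(6845, 7935): 7935 = 1·6845 + 1090; 6845 = 6·1090 + 305; 1090 = 3·305 + 175; 305 = 1·175 + 130; 175 = 1·130 + 45; 130 = 2·45 + 40; 45 = 1·40 + 5; 40 = 8·5 + 0 → 5
gcd(5, 4805): 4805 = 961·5 + 0 → 5
gcd(5, 2635): 2635 = 527·5 + 0 → 5
gcd(5, 4165): 4165 = 833·5 + 0 → 5

5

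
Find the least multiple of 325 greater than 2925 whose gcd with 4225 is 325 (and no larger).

3250

4225 = 325·13. Any a with gcd(a, 4225) = 325 is a multiple of 325, say 325s, with s coprime to 13.
Need s > 2925/325, so s ≥ 10. First s ≥ 10 with gcd(s, 13) = 1 is s = 10. Thus a = 325·10 = 3250.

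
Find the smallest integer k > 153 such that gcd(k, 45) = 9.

162

45 = 9·5. Any k with gcd(k, 45) = 9 is a multiple of 9, say 9s, with s coprime to 5.
Need s > 153/9, so s ≥ 18. First s ≥ 18 with gcd(s, 5) = 1 is s = 18. Thus k = 9·18 = 162.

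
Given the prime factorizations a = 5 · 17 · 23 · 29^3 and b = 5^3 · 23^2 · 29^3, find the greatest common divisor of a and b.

min exponent per shared prime: 5 · 23 · 29^3 = 2804735

2804735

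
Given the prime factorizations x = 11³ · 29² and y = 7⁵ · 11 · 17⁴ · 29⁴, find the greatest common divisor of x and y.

min exponent per shared prime: 11 · 29² = 9251

9251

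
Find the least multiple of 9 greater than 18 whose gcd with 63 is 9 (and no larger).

27

Multiples of 9 above 18: 9·3, 9·4, … . Need the cofactor coprime to 63/9 = 7.
Checking s = 3, 4, … the first with gcd(s, 7) = 1 is s = 3, giving 27.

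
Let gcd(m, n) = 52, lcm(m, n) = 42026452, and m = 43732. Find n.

49972

Using mn = gcd(m,n)·lcm(m,n) = 52·42026452 = 2185375504, we get n = 2185375504/43732 = 49972.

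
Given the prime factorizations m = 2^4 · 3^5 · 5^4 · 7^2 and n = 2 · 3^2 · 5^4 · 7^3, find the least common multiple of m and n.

833490000

max exponent per prime: 2^4 · 3^5 · 5^4 · 7^3 = 833490000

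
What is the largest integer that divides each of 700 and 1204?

28

700 = 2² · 5² · 7
1204 = 2² · 7 · 43
Common: 2² · 7 = 28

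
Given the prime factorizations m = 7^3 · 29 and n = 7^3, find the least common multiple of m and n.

max exponent per prime: 7^3 · 29 = 9947

9947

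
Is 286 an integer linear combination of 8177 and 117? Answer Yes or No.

gcd(8177, 117): 8177 = 69·117 + 104; 117 = 1·104 + 13; 104 = 8·13 + 0 → 13
13 divides 286, so a solution exists.

Yes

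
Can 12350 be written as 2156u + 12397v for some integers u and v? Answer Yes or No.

No

By Bézout, 2156u + 12397v = 12350 has integer solutions iff gcd(2156, 12397) | 12350.
Euclid: 12397 = 5·2156 + 1617; 2156 = 1·1617 + 539; 1617 = 3·539 + 0. gcd = 539; 12350 mod 539 = 492. No.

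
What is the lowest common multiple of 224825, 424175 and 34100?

5203122277100

224825 = 5² · 17 · 23²; 424175 = 5² · 19² · 47; 34100 = 2² · 5² · 11 · 31
lcm takes max exponent of each prime: 2² · 5² · 11 · 17 · 19² · 23² · 31 · 47 = 5203122277100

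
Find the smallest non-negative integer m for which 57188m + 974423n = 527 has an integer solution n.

31062

Reduce mod 974423: 57188m ≡ 527 (mod 974423). With g = gcd(57188, 974423) = 17 dividing 527, divide through: 3364m ≡ 31 (mod 57319).
Since gcd(3364, 57319) = 1, m ≡ 31·(3364)⁻¹ ≡ 31062 (mod 57319). Smallest non-negative: 31062.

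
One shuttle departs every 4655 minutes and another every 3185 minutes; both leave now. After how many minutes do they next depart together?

60515

gcd first: 4655 = 1·3185 + 1470; 3185 = 2·1470 + 245; 1470 = 6·245 + 0 → gcd = 245
lcm = 4655·3185/gcd = 14826175/245 = 60515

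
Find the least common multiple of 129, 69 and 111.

lcm(129, 69) = 129·69/gcd = 8901/3 = 2967
lcm(2967, 111) = 2967·111/gcd = 329337/3 = 109779

109779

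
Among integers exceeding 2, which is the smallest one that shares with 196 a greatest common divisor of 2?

gcd(x, 196) = 2 forces 2 | x; write x = 2s. Then gcd(2s, 2·98) = 2·gcd(s, 98), so need gcd(s, 98) = 1.
2s > 2 gives s ≥ 2. The least s ≥ 2 coprime to 98 is 3, so x = 2·3 = 6.

6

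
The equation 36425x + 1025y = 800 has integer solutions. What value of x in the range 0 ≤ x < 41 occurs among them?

Euclid: 36425 = 35·1025 + 550; 1025 = 1·550 + 475; 550 = 1·475 + 75; 475 = 6·75 + 25; 75 = 3·25 + 0 → gcd = 25; 800 = 25·32.
Back-substitution yields 36425·(-13) + 1025·(462) = 25, so one solution is x = -13·32 = -416, y = 462·32 = 14784.
Solutions in x differ by 1025/25 = 41; the one in [0, 41) is -416 mod 41 = 35.

35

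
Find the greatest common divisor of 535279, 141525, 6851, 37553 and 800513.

17

535279 = 17 · 23 · 37²; 141525 = 3² · 5² · 17 · 37; 6851 = 13 · 17 · 31; 37553 = 17 · 47²; 800513 = 7² · 17 · 31²
gcd takes min exponent of each prime: 17 = 17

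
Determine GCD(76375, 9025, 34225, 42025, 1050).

gcd(76375, 9025): 76375 = 8·9025 + 4175; 9025 = 2·4175 + 675; 4175 = 6·675 + 125; 675 = 5·125 + 50; 125 = 2·50 + 25; 50 = 2·25 + 0 → 25
gcd(25, 34225): 34225 = 1369·25 + 0 → 25
gcd(25, 42025): 42025 = 1681·25 + 0 → 25
gcd(25, 1050): 1050 = 42·25 + 0 → 25

25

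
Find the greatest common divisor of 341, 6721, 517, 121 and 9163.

11

gcd(341, 6721): 6721 = 19·341 + 242; 341 = 1·242 + 99; 242 = 2·99 + 44; 99 = 2·44 + 11; 44 = 4·11 + 0 → 11
gcd(11, 517): 517 = 47·11 + 0 → 11
gcd(11, 121): 121 = 11·11 + 0 → 11
gcd(11, 9163): 9163 = 833·11 + 0 → 11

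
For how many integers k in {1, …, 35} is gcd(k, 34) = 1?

17

Prime factors of 34: 2, 17. Count integers ≤ 35 divisible by none of them.
By inclusion–exclusion: 35 − ⌊35/2⌋ − ⌊35/17⌋ + ⌊35/34⌋ = 17.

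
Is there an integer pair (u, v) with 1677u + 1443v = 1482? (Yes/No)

Yes

By Bézout, 1677u + 1443v = 1482 has integer solutions iff gcd(1677, 1443) | 1482.
Euclid: 1677 = 1·1443 + 234; 1443 = 6·234 + 39; 234 = 6·39 + 0. gcd = 39; 1482 mod 39 = 0. Yes.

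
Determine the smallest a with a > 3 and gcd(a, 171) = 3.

6

Multiples of 3 above 3: 3·2, 3·3, … . Need the cofactor coprime to 171/3 = 57.
Checking s = 2, 3, … the first with gcd(s, 57) = 1 is s = 2, giving 6.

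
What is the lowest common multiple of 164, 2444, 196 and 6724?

201309836

164 = 2² · 41; 2444 = 2² · 13 · 47; 196 = 2² · 7²; 6724 = 2² · 41²
lcm takes max exponent of each prime: 2² · 7² · 13 · 41² · 47 = 201309836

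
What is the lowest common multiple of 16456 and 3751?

gcd first: 16456 = 4·3751 + 1452; 3751 = 2·1452 + 847; 1452 = 1·847 + 605; 847 = 1·605 + 242; 605 = 2·242 + 121; 242 = 2·121 + 0 → gcd = 121
lcm = 16456·3751/gcd = 61726456/121 = 510136

510136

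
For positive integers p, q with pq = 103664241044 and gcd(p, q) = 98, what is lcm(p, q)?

gcd·lcm = product, so lcm = 103664241044/98 = 1057798378.

1057798378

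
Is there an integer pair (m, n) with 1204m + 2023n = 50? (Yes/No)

gcd(1204, 2023): 2023 = 1·1204 + 819; 1204 = 1·819 + 385; 819 = 2·385 + 49; 385 = 7·49 + 42; 49 = 1·42 + 7; 42 = 6·7 + 0 → 7
7 does not divide 50, so a solution does not exist.

No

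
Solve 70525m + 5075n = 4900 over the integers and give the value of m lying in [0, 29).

10

gcd(70525, 5075) = 175 (Euclid: 70525 = 13·5075 + 4550; 5075 = 1·4550 + 525; 4550 = 8·525 + 350; 525 = 1·350 + 175; 350 = 2·175 + 0), and 175 | 4900.
Extended Euclid: 70525·(-10) + 5075·(139) = 175. Scale by 28: m₀ = -280.
General solution m = m₀ + 29t; reducing mod 29 gives m = 10 (and n = -138).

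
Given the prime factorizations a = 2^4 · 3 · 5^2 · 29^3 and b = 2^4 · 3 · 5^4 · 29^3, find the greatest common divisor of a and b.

min exponent per shared prime: 2^4 · 3 · 5^2 · 29^3 = 29266800

29266800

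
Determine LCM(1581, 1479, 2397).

2154903

lcm(1581, 1479) = 1581·1479/gcd = 2338299/51 = 45849
lcm(45849, 2397) = 45849·2397/gcd = 109900053/51 = 2154903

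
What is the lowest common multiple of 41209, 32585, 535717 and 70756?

27075137180

41209 = 7² · 29²; 32585 = 5 · 7³ · 19; 535717 = 7² · 13 · 29²; 70756 = 2² · 7² · 19²
lcm takes max exponent of each prime: 2² · 5 · 7³ · 13 · 19² · 29² = 27075137180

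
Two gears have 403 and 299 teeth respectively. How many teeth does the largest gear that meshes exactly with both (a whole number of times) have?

13

Euclid: 403 = 1·299 + 104; 299 = 2·104 + 91; 104 = 1·91 + 13; 91 = 7·13 + 0. Last nonzero remainder: 13.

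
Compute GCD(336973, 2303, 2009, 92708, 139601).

336973 = 7² · 13 · 23²; 2303 = 7² · 47; 2009 = 7² · 41; 92708 = 2² · 7² · 11 · 43; 139601 = 7³ · 11 · 37
gcd takes min exponent of each prime: 7² = 49

49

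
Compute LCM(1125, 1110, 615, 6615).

501747750

lcm(1125, 1110) = 1125·1110/gcd = 1248750/15 = 83250
lcm(83250, 615) = 83250·615/gcd = 51198750/15 = 3413250
lcm(3413250, 6615) = 3413250·6615/gcd = 22578648750/45 = 501747750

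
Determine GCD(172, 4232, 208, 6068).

4

gcd(172, 4232): 4232 = 24·172 + 104; 172 = 1·104 + 68; 104 = 1·68 + 36; 68 = 1·36 + 32; 36 = 1·32 + 4; 32 = 8·4 + 0 → 4
gcd(4, 208): 208 = 52·4 + 0 → 4
gcd(4, 6068): 6068 = 1517·4 + 0 → 4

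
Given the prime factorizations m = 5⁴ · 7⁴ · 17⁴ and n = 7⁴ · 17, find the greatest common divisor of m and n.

min exponent per shared prime: 7⁴ · 17 = 40817

40817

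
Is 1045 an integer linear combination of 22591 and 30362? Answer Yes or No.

Yes

By Bézout, 22591p − 30362q = 1045 has integer solutions iff gcd(22591, 30362) | 1045.
Euclid: 30362 = 1·22591 + 7771; 22591 = 2·7771 + 7049; 7771 = 1·7049 + 722; 7049 = 9·722 + 551; 722 = 1·551 + 171; 551 = 3·171 + 38; 171 = 4·38 + 19; 38 = 2·19 + 0. gcd = 19; 1045 mod 19 = 0. Yes.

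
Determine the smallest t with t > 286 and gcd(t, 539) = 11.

297

gcd(t, 539) = 11 forces 11 | t; write t = 11s. Then gcd(11s, 11·49) = 11·gcd(s, 49), so need gcd(s, 49) = 1.
11s > 286 gives s ≥ 27. The least s ≥ 27 coprime to 49 is 27, so t = 11·27 = 297.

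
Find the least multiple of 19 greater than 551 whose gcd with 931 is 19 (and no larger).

gcd(a, 931) = 19 forces 19 | a; write a = 19s. Then gcd(19s, 19·49) = 19·gcd(s, 49), so need gcd(s, 49) = 1.
19s > 551 gives s ≥ 30. The least s ≥ 30 coprime to 49 is 30, so a = 19·30 = 570.

570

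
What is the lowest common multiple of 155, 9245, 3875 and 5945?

lcm(155, 9245) = 155·9245/gcd = 1432975/5 = 286595
lcm(286595, 3875) = 286595·3875/gcd = 1110555625/155 = 7164875
lcm(7164875, 5945) = 7164875·5945/gcd = 42595181875/5 = 8519036375

8519036375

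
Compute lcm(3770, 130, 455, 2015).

818090

3770 = 2 · 5 · 13 · 29; 130 = 2 · 5 · 13; 455 = 5 · 7 · 13; 2015 = 5 · 13 · 31
lcm takes max exponent of each prime: 2 · 5 · 7 · 13 · 29 · 31 = 818090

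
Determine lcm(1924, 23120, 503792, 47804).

1924 = 2² · 13 · 37; 23120 = 2⁴ · 5 · 17²; 503792 = 2⁴ · 23 · 37²; 47804 = 2² · 17 · 19 · 37
lcm takes max exponent of each prime: 2⁴ · 5 · 13 · 17² · 19 · 23 · 37² = 179810921680

179810921680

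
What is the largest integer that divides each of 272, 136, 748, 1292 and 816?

gcd(272, 136): 272 = 2·136 + 0 → 136
gcd(136, 748): 748 = 5·136 + 68; 136 = 2·68 + 0 → 68
gcd(68, 1292): 1292 = 19·68 + 0 → 68
gcd(68, 816): 816 = 12·68 + 0 → 68

68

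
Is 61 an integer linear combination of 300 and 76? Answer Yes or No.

By Bézout, 300s − 76t = 61 has integer solutions iff gcd(300, 76) | 61.
Euclid: 300 = 3·76 + 72; 76 = 1·72 + 4; 72 = 18·4 + 0. gcd = 4; 61 mod 4 = 1. No.

No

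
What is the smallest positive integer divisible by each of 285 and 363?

34485

285 = 3 · 5 · 19; 363 = 3 · 11²
max exponents: 3 · 5 · 11² · 19 = 34485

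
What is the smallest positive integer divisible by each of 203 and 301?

8729

gcd first: 301 = 1·203 + 98; 203 = 2·98 + 7; 98 = 14·7 + 0 → gcd = 7
lcm = 203·301/gcd = 61103/7 = 8729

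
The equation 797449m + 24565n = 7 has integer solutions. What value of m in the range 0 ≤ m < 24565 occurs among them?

Reduce mod 24565: 797449m ≡ 7 (mod 24565). With g = gcd(797449, 24565) = 1 dividing 7, divide through: 797449m ≡ 7 (mod 24565).
Since gcd(797449, 24565) = 1, m ≡ 7·(797449)⁻¹ ≡ 5553 (mod 24565). Smallest non-negative: 5553.

5553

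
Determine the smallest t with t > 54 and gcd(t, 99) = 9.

99 = 9·11. Any t with gcd(t, 99) = 9 is a multiple of 9, say 9s, with s coprime to 11.
Need s > 54/9, so s ≥ 7. First s ≥ 7 with gcd(s, 11) = 1 is s = 7. Thus t = 9·7 = 63.

63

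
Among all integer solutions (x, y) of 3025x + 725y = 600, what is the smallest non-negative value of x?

Euclid: 3025 = 4·725 + 125; 725 = 5·125 + 100; 125 = 1·100 + 25; 100 = 4·25 + 0 → gcd = 25; 600 = 25·24.
Back-substitution yields 3025·(6) + 725·(-25) = 25, so one solution is x = 6·24 = 144, y = -25·24 = -600.
Solutions in x differ by 725/25 = 29; the one in [0, 29) is 144 mod 29 = 28.

28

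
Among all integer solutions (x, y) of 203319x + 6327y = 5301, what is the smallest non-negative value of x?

21

Euclid: 203319 = 32·6327 + 855; 6327 = 7·855 + 342; 855 = 2·342 + 171; 342 = 2·171 + 0 → gcd = 171; 5301 = 171·31.
Back-substitution yields 203319·(15) + 6327·(-482) = 171, so one solution is x = 15·31 = 465, y = -482·31 = -14942.
Solutions in x differ by 6327/171 = 37; the one in [0, 37) is 465 mod 37 = 21.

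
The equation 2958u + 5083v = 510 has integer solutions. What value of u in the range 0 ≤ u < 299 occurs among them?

Euclid: 5083 = 1·2958 + 2125; 2958 = 1·2125 + 833; 2125 = 2·833 + 459; 833 = 1·459 + 374; 459 = 1·374 + 85; 374 = 4·85 + 34; 85 = 2·34 + 17; 34 = 2·17 + 0 → gcd = 17; 510 = 17·30.
Back-substitution yields 2958·(-122) + 5083·(71) = 17, so one solution is u = -122·30 = -3660, v = 71·30 = 2130.
Solutions in u differ by 5083/17 = 299; the one in [0, 299) is -3660 mod 299 = 227.

227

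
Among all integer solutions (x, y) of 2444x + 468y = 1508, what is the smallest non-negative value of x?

1

Euclid: 2444 = 5·468 + 104; 468 = 4·104 + 52; 104 = 2·52 + 0 → gcd = 52; 1508 = 52·29.
Back-substitution yields 2444·(-4) + 468·(21) = 52, so one solution is x = -4·29 = -116, y = 21·29 = 609.
Solutions in x differ by 468/52 = 9; the one in [0, 9) is -116 mod 9 = 1.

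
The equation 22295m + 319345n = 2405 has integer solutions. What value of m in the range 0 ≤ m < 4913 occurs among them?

1633

Euclid: 319345 = 14·22295 + 7215; 22295 = 3·7215 + 650; 7215 = 11·650 + 65; 650 = 10·65 + 0 → gcd = 65; 2405 = 65·37.
Back-substitution yields 22295·(-487) + 319345·(34) = 65, so one solution is m = -487·37 = -18019, n = 34·37 = 1258.
Solutions in m differ by 319345/65 = 4913; the one in [0, 4913) is -18019 mod 4913 = 1633.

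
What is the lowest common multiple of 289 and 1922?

289 = 17²; 1922 = 2 · 31²
max exponents: 2 · 17² · 31² = 555458

555458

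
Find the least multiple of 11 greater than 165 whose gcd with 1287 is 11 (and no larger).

Multiples of 11 above 165: 11·16, 11·17, … . Need the cofactor coprime to 1287/11 = 117.
Checking s = 16, 17, … the first with gcd(s, 117) = 1 is s = 16, giving 176.

176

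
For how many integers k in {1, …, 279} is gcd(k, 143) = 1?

Prime factors of 143: 11, 13. Count integers ≤ 279 divisible by none of them.
By inclusion–exclusion: 279 − ⌊279/11⌋ − ⌊279/13⌋ + ⌊279/143⌋ = 234.

234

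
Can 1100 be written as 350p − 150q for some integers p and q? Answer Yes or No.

Yes

gcd(350, 150): 350 = 2·150 + 50; 150 = 3·50 + 0 → 50
50 divides 1100, so a solution exists.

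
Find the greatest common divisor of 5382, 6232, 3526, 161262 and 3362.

2

5382 = 2 · 3² · 13 · 23; 6232 = 2³ · 19 · 41; 3526 = 2 · 41 · 43; 161262 = 2 · 3² · 17² · 31; 3362 = 2 · 41²
gcd takes min exponent of each prime: 2 = 2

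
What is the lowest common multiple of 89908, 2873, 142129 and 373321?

2839481019284

89908 = 2² · 7 · 13² · 19; 2873 = 13² · 17; 142129 = 13² · 29²; 373321 = 13² · 47²
lcm takes max exponent of each prime: 2² · 7 · 13² · 17 · 19 · 29² · 47² = 2839481019284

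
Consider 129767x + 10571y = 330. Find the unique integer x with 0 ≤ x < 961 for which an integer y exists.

gcd(129767, 10571) = 11 (Euclid: 129767 = 12·10571 + 2915; 10571 = 3·2915 + 1826; 2915 = 1·1826 + 1089; 1826 = 1·1089 + 737; 1089 = 1·737 + 352; 737 = 2·352 + 33; 352 = 10·33 + 22; 33 = 1·22 + 11; 22 = 2·11 + 0), and 11 | 330.
Extended Euclid: 129767·(-330) + 10571·(4051) = 11. Scale by 30: x₀ = -9900.
General solution x = x₀ + 961t; reducing mod 961 gives x = 671 (and y = -8237).

671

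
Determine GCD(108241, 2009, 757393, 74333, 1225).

108241 = 7² · 47²; 2009 = 7² · 41; 757393 = 7² · 13 · 29 · 41; 74333 = 7² · 37 · 41; 1225 = 5² · 7²
gcd takes min exponent of each prime: 7² = 49

49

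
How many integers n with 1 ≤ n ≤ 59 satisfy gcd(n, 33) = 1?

Prime factors of 33: 3, 11. Count integers ≤ 59 divisible by none of them.
By inclusion–exclusion: 59 − ⌊59/3⌋ − ⌊59/11⌋ + ⌊59/33⌋ = 36.

36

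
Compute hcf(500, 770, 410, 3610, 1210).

gcd(500, 770): 770 = 1·500 + 270; 500 = 1·270 + 230; 270 = 1·230 + 40; 230 = 5·40 + 30; 40 = 1·30 + 10; 30 = 3·10 + 0 → 10
gcd(10, 410): 410 = 41·10 + 0 → 10
gcd(10, 3610): 3610 = 361·10 + 0 → 10
gcd(10, 1210): 1210 = 121·10 + 0 → 10

10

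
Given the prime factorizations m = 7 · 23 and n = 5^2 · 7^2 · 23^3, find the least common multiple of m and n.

max exponent per prime: 5^2 · 7^2 · 23^3 = 14904575

14904575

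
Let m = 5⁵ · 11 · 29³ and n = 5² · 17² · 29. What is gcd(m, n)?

725

min exponent per shared prime: 5² · 29 = 725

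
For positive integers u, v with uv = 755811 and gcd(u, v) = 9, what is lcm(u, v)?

83979

For any two positive integers, gcd × lcm equals their product. Hence lcm = 755811 / 9 = 83979.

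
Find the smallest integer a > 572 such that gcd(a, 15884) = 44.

616

15884 = 44·361. Any a with gcd(a, 15884) = 44 is a multiple of 44, say 44s, with s coprime to 361.
Need s > 572/44, so s ≥ 14. First s ≥ 14 with gcd(s, 361) = 1 is s = 14. Thus a = 44·14 = 616.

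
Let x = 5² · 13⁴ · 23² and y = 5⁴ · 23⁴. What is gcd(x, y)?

13225

min exponent per shared prime: 5² · 23² = 13225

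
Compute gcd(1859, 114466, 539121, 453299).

11

gcd(1859, 114466): 114466 = 61·1859 + 1067; 1859 = 1·1067 + 792; 1067 = 1·792 + 275; 792 = 2·275 + 242; 275 = 1·242 + 33; 242 = 7·33 + 11; 33 = 3·11 + 0 → 11
gcd(11, 539121): 539121 = 49011·11 + 0 → 11
gcd(11, 453299): 453299 = 41209·11 + 0 → 11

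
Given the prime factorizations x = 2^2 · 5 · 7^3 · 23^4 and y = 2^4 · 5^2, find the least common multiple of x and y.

max exponent per prime: 2^4 · 5^2 · 7^3 · 23^4 = 38394185200

38394185200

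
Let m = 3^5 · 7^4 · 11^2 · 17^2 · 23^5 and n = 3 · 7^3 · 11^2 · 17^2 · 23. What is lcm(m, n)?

131316961995877581

max exponent per prime: 3^5 · 7^4 · 11^2 · 17^2 · 23^5 = 131316961995877581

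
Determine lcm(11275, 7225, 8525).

101012725

11275 = 5² · 11 · 41; 7225 = 5² · 17²; 8525 = 5² · 11 · 31
lcm takes max exponent of each prime: 5² · 11 · 17² · 31 · 41 = 101012725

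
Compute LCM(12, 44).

gcd first: 44 = 3·12 + 8; 12 = 1·8 + 4; 8 = 2·4 + 0 → gcd = 4
lcm = 12·44/gcd = 528/4 = 132

132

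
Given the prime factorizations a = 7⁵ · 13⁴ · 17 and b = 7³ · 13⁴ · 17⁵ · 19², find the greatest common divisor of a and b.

min exponent per shared prime: 7³ · 13⁴ · 17 = 166539191

166539191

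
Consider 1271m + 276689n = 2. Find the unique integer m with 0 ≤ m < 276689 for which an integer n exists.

Euclid: 276689 = 217·1271 + 882; 1271 = 1·882 + 389; 882 = 2·389 + 104; 389 = 3·104 + 77; 104 = 1·77 + 27; 77 = 2·27 + 23; 27 = 1·23 + 4; 23 = 5·4 + 3; 4 = 1·3 + 1; 3 = 3·1 + 0 → gcd = 1; 2 = 1·2.
Back-substitution yields 1271·(-71839) + 276689·(330) = 1, so one solution is m = -71839·2 = -143678, n = 330·2 = 660.
Solutions in m differ by 276689/1 = 276689; the one in [0, 276689) is -143678 mod 276689 = 133011.

133011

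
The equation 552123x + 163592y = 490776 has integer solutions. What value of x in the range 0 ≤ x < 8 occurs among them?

0

gcd(552123, 163592) = 20449 (Euclid: 552123 = 3·163592 + 61347; 163592 = 2·61347 + 40898; 61347 = 1·40898 + 20449; 40898 = 2·20449 + 0), and 20449 | 490776.
Extended Euclid: 552123·(3) + 163592·(-10) = 20449. Scale by 24: x₀ = 72.
General solution x = x₀ + 8t; reducing mod 8 gives x = 0 (and y = 3).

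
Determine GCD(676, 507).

Euclid: 676 = 1·507 + 169; 507 = 3·169 + 0. Last nonzero remainder: 169.

169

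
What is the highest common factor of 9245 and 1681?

9245 = 5 · 43²
1681 = 41²
Common: 1 = 1

1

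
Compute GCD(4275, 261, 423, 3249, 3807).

gcd(4275, 261): 4275 = 16·261 + 99; 261 = 2·99 + 63; 99 = 1·63 + 36; 63 = 1·36 + 27; 36 = 1·27 + 9; 27 = 3·9 + 0 → 9
gcd(9, 423): 423 = 47·9 + 0 → 9
gcd(9, 3249): 3249 = 361·9 + 0 → 9
gcd(9, 3807): 3807 = 423·9 + 0 → 9

9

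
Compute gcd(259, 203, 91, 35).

7

259 = 7 · 37; 203 = 7 · 29; 91 = 7 · 13; 35 = 5 · 7
gcd takes min exponent of each prime: 7 = 7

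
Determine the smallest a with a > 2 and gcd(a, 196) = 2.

6

Multiples of 2 above 2: 2·2, 2·3, … . Need the cofactor coprime to 196/2 = 98.
Checking s = 2, 3, … the first with gcd(s, 98) = 1 is s = 3, giving 6.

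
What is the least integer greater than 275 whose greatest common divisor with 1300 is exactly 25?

1300 = 25·52. Any a with gcd(a, 1300) = 25 is a multiple of 25, say 25s, with s coprime to 52.
Need s > 275/25, so s ≥ 12. First s ≥ 12 with gcd(s, 52) = 1 is s = 15. Thus a = 25·15 = 375.

375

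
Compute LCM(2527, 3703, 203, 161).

2527 = 7 · 19²; 3703 = 7 · 23²; 203 = 7 · 29; 161 = 7 · 23
lcm takes max exponent of each prime: 7 · 19² · 23² · 29 = 38766707

38766707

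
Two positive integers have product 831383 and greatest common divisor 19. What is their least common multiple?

Since gcd(a,b)·lcm(a,b) = ab, lcm = 831383/19 = 43757.

43757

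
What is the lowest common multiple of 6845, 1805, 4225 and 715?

6845 = 5 · 37²; 1805 = 5 · 19²; 4225 = 5² · 13²; 715 = 5 · 11 · 13
lcm takes max exponent of each prime: 5² · 11 · 13² · 19² · 37² = 22968363275

22968363275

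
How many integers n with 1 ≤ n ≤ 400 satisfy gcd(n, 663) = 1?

232

Prime factors of 663: 3, 13, 17. Count integers ≤ 400 divisible by none of them.
By inclusion–exclusion: 400 − ⌊400/3⌋ − ⌊400/13⌋ − ⌊400/17⌋ + ⌊400/39⌋ + ⌊400/51⌋ + ⌊400/221⌋ − ⌊400/663⌋ = 232.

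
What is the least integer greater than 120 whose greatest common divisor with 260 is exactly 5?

125

Multiples of 5 above 120: 5·25, 5·26, … . Need the cofactor coprime to 260/5 = 52.
Checking s = 25, 26, … the first with gcd(s, 52) = 1 is s = 25, giving 125.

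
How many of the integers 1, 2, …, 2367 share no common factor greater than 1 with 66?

717

Prime factors of 66: 2, 3, 11. Count integers ≤ 2367 divisible by none of them.
By inclusion–exclusion: 2367 − ⌊2367/2⌋ − ⌊2367/3⌋ − ⌊2367/11⌋ + ⌊2367/6⌋ + ⌊2367/22⌋ + ⌊2367/33⌋ − ⌊2367/66⌋ = 717.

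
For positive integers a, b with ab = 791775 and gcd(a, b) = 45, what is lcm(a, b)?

For any two positive integers, gcd × lcm equals their product. Hence lcm = 791775 / 45 = 17595.

17595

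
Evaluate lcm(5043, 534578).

2695876854

5043 = 3 · 41²; 534578 = 2 · 11² · 47²
max exponents: 2 · 3 · 11² · 41² · 47² = 2695876854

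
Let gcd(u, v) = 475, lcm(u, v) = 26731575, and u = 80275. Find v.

158175

u·v = gcd·lcm = 475·26731575 = 12697498125, so v = 12697498125/80275 = 158175.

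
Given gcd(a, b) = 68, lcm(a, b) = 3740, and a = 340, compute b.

748

a·b = gcd·lcm = 68·3740 = 254320, so b = 254320/340 = 748.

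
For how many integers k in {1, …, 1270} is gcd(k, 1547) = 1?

946

1547 = 7·13·17. Inclusion–exclusion on these primes:
1270 − ⌊1270/7⌋ − ⌊1270/13⌋ − ⌊1270/17⌋ + ⌊1270/91⌋ + ⌊1270/119⌋ + ⌊1270/221⌋ − ⌊1270/1547⌋ = 946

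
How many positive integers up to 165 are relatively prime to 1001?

119

Prime factors of 1001: 7, 11, 13. Count integers ≤ 165 divisible by none of them.
By inclusion–exclusion: 165 − ⌊165/7⌋ − ⌊165/11⌋ − ⌊165/13⌋ + ⌊165/77⌋ + ⌊165/91⌋ + ⌊165/143⌋ − ⌊165/1001⌋ = 119.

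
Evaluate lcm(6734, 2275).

168350

gcd first: 6734 = 2·2275 + 2184; 2275 = 1·2184 + 91; 2184 = 24·91 + 0 → gcd = 91
lcm = 6734·2275/gcd = 15319850/91 = 168350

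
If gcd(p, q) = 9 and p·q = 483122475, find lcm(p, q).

53680275

Since gcd(p,q)·lcm(p,q) = pq, lcm = 483122475/9 = 53680275.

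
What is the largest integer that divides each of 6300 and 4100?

100

6300 = 2² · 3² · 5² · 7
4100 = 2² · 5² · 41
Common: 2² · 5² = 100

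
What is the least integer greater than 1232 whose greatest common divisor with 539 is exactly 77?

Multiples of 77 above 1232: 77·17, 77·18, … . Need the cofactor coprime to 539/77 = 7.
Checking s = 17, 18, … the first with gcd(s, 7) = 1 is s = 17, giving 1309.

1309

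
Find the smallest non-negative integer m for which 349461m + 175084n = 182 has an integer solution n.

15106

Euclid: 349461 = 1·175084 + 174377; 175084 = 1·174377 + 707; 174377 = 246·707 + 455; 707 = 1·455 + 252; 455 = 1·252 + 203; 252 = 1·203 + 49; 203 = 4·49 + 7; 49 = 7·7 + 0 → gcd = 7; 182 = 7·26.
Back-substitution yields 349461·(3467) + 175084·(-6920) = 7, so one solution is m = 3467·26 = 90142, n = -6920·26 = -179920.
Solutions in m differ by 175084/7 = 25012; the one in [0, 25012) is 90142 mod 25012 = 15106.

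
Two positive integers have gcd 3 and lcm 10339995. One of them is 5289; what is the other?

5865

u·v = gcd·lcm = 3·10339995 = 31019985, so v = 31019985/5289 = 5865.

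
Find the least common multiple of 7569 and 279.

234639

gcd first: 7569 = 27·279 + 36; 279 = 7·36 + 27; 36 = 1·27 + 9; 27 = 3·9 + 0 → gcd = 9
lcm = 7569·279/gcd = 2111751/9 = 234639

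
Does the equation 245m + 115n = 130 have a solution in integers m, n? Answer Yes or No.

gcd(245, 115): 245 = 2·115 + 15; 115 = 7·15 + 10; 15 = 1·10 + 5; 10 = 2·5 + 0 → 5
5 divides 130, so a solution exists.

Yes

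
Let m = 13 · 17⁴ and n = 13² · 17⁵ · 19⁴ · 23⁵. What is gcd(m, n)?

min exponent per shared prime: 13 · 17⁴ = 1085773

1085773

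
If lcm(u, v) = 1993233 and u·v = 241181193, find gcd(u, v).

121

From gcd × lcm = uv: gcd = 241181193 / 1993233 = 121.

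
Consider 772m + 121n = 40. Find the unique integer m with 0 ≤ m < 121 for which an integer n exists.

64

Reduce mod 121: 772m ≡ 40 (mod 121). With g = gcd(772, 121) = 1 dividing 40, divide through: 772m ≡ 40 (mod 121).
Since gcd(772, 121) = 1, m ≡ 40·(772)⁻¹ ≡ 64 (mod 121). Smallest non-negative: 64.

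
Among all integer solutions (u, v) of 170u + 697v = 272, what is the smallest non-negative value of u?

Reduce mod 697: 170u ≡ 272 (mod 697). With g = gcd(170, 697) = 17 dividing 272, divide through: 10u ≡ 16 (mod 41).
Since gcd(10, 41) = 1, u ≡ 16·(10)⁻¹ ≡ 18 (mod 41). Smallest non-negative: 18.

18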